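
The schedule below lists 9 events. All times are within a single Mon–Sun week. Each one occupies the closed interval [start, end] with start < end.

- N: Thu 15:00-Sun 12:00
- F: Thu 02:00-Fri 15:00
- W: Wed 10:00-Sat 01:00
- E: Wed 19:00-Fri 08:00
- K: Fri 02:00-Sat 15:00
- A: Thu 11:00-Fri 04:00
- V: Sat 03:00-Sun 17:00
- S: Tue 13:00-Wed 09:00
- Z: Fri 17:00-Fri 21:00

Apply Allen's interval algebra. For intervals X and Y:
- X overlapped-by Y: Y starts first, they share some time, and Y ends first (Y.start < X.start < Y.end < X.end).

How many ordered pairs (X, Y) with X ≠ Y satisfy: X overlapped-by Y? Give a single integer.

Checking all 72 ordered pairs for relation 'overlapped-by'; matching pairs in alphabetical order:
(F, E): F overlapped-by E ✓
(K, A): K overlapped-by A ✓
(K, E): K overlapped-by E ✓
(K, F): K overlapped-by F ✓
(K, W): K overlapped-by W ✓
(N, A): N overlapped-by A ✓
(N, E): N overlapped-by E ✓
(N, F): N overlapped-by F ✓
(N, W): N overlapped-by W ✓
(V, K): V overlapped-by K ✓
(V, N): V overlapped-by N ✓
Count: 11.

11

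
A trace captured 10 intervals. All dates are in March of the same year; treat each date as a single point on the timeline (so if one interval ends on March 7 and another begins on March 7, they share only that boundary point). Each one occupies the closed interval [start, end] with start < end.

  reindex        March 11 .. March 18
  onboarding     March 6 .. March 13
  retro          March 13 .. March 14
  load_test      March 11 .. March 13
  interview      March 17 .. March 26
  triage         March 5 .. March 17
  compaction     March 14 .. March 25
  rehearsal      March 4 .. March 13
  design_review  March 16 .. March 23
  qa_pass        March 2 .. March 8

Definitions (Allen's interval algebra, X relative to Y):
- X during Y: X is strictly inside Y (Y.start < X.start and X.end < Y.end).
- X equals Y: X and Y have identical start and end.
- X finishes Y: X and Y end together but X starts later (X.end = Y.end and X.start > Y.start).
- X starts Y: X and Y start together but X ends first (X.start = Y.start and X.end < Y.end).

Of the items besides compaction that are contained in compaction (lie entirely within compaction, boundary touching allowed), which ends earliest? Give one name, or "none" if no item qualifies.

Target compaction = [March 14, March 25].
design_review [March 16, March 23] → during → candidate.
interview [March 17, March 26] → overlapped-by → excluded.
load_test [March 11, March 13] → before → excluded.
onboarding [March 6, March 13] → before → excluded.
qa_pass [March 2, March 8] → before → excluded.
rehearsal [March 4, March 13] → before → excluded.
reindex [March 11, March 18] → overlaps → excluded.
retro [March 13, March 14] → meets → excluded.
triage [March 5, March 17] → overlaps → excluded.
Among candidates, earliest end is March 23 → design_review.

design_review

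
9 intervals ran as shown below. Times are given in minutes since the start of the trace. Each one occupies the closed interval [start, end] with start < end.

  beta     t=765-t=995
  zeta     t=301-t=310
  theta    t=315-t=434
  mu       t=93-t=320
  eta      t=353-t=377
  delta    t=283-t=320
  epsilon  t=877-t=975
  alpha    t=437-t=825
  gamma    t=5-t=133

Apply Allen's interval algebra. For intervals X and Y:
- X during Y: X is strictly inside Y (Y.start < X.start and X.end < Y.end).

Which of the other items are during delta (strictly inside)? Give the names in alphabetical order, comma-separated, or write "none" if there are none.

zeta

Target delta = [t=283, t=320].
alpha [t=437, t=825] → after → no.
beta [t=765, t=995] → after → no.
epsilon [t=877, t=975] → after → no.
eta [t=353, t=377] → after → no.
gamma [t=5, t=133] → before → no.
mu [t=93, t=320] → finished-by → no.
theta [t=315, t=434] → overlapped-by → no.
zeta [t=301, t=310] → during → yes.
Result: zeta.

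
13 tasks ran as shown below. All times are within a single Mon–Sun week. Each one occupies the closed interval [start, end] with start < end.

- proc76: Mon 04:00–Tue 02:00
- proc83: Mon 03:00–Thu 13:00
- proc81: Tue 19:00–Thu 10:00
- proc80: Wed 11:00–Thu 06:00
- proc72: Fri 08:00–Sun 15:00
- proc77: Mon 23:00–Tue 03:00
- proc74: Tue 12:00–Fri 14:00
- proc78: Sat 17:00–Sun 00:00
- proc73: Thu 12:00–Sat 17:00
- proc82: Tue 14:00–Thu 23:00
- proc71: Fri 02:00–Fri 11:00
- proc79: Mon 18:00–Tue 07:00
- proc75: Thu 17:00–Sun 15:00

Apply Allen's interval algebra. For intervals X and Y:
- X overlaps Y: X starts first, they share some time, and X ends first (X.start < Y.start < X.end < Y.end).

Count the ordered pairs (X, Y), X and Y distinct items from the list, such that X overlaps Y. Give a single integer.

13

Checking all 156 ordered pairs for relation 'overlaps'; matching pairs in alphabetical order:
(proc71, proc72): proc71 overlaps proc72 ✓
(proc73, proc72): proc73 overlaps proc72 ✓
(proc73, proc75): proc73 overlaps proc75 ✓
(proc74, proc72): proc74 overlaps proc72 ✓
(proc74, proc73): proc74 overlaps proc73 ✓
(proc74, proc75): proc74 overlaps proc75 ✓
(proc76, proc77): proc76 overlaps proc77 ✓
(proc76, proc79): proc76 overlaps proc79 ✓
(proc82, proc73): proc82 overlaps proc73 ✓
(proc82, proc75): proc82 overlaps proc75 ✓
(proc83, proc73): proc83 overlaps proc73 ✓
(proc83, proc74): proc83 overlaps proc74 ✓
(proc83, proc82): proc83 overlaps proc82 ✓
Count: 13.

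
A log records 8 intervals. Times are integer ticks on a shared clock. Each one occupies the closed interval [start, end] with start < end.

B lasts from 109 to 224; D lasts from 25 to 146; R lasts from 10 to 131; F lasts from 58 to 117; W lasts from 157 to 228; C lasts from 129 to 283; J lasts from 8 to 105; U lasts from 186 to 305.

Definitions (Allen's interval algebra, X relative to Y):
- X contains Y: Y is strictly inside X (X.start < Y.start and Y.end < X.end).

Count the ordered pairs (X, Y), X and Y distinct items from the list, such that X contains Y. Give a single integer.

3

Checking all 56 ordered pairs for relation 'contains'; matching pairs in alphabetical order:
(C, W): C contains W ✓
(D, F): D contains F ✓
(R, F): R contains F ✓
Count: 3.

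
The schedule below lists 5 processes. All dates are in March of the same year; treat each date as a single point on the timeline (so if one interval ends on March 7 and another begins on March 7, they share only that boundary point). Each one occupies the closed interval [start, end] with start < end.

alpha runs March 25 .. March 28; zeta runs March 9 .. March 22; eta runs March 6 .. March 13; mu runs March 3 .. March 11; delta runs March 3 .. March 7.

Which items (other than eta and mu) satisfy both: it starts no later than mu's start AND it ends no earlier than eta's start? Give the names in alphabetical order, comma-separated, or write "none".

delta

Conditions: its start is no later than mu's start (X.start <= March 3) AND its end is no earlier than eta's start (X.end >= March 6).
alpha: start March 25 <= March 3? ✗; end March 28 >= March 6? ✓ → no.
delta: start March 3 <= March 3? ✓; end March 7 >= March 6? ✓ → yes.
zeta: start March 9 <= March 3? ✗; end March 22 >= March 6? ✓ → no.
Result: delta.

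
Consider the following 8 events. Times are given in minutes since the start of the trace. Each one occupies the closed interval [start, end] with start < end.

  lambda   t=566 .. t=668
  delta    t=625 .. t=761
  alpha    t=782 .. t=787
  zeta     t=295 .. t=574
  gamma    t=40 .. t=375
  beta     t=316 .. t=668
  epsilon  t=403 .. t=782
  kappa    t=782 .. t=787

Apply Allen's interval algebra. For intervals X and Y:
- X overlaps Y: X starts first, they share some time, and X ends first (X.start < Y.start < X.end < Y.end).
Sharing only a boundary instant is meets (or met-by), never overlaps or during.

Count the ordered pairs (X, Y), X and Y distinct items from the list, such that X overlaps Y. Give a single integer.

8

Checking all 56 ordered pairs for relation 'overlaps'; matching pairs in alphabetical order:
(beta, delta): beta overlaps delta ✓
(beta, epsilon): beta overlaps epsilon ✓
(gamma, beta): gamma overlaps beta ✓
(gamma, zeta): gamma overlaps zeta ✓
(lambda, delta): lambda overlaps delta ✓
(zeta, beta): zeta overlaps beta ✓
(zeta, epsilon): zeta overlaps epsilon ✓
(zeta, lambda): zeta overlaps lambda ✓
Count: 8.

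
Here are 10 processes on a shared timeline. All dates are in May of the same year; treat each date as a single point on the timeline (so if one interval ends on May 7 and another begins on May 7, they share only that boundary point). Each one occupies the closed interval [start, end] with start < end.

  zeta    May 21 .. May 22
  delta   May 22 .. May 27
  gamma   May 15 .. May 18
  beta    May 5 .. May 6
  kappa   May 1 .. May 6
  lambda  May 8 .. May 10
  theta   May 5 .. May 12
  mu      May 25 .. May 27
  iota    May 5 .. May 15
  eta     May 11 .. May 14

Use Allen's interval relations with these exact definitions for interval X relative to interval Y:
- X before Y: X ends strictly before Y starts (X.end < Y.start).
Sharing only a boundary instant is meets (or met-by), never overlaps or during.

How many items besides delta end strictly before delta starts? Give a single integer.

7

Target delta = [May 22, May 27].
beta [May 5, May 6] → before → counts.
eta [May 11, May 14] → before → counts.
gamma [May 15, May 18] → before → counts.
iota [May 5, May 15] → before → counts.
kappa [May 1, May 6] → before → counts.
lambda [May 8, May 10] → before → counts.
mu [May 25, May 27] → finishes → no.
theta [May 5, May 12] → before → counts.
zeta [May 21, May 22] → meets → no.
Total: 7.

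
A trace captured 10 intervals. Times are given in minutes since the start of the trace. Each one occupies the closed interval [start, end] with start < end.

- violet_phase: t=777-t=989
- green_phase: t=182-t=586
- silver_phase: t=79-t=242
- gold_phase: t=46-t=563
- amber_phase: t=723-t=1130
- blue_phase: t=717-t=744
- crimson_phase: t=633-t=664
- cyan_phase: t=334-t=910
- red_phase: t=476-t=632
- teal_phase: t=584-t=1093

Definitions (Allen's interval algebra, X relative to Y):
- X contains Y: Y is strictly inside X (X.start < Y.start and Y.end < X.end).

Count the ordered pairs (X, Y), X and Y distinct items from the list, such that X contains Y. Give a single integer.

8

Checking all 90 ordered pairs for relation 'contains'; matching pairs in alphabetical order:
(amber_phase, violet_phase): amber_phase contains violet_phase ✓
(cyan_phase, blue_phase): cyan_phase contains blue_phase ✓
(cyan_phase, crimson_phase): cyan_phase contains crimson_phase ✓
(cyan_phase, red_phase): cyan_phase contains red_phase ✓
(gold_phase, silver_phase): gold_phase contains silver_phase ✓
(teal_phase, blue_phase): teal_phase contains blue_phase ✓
(teal_phase, crimson_phase): teal_phase contains crimson_phase ✓
(teal_phase, violet_phase): teal_phase contains violet_phase ✓
Count: 8.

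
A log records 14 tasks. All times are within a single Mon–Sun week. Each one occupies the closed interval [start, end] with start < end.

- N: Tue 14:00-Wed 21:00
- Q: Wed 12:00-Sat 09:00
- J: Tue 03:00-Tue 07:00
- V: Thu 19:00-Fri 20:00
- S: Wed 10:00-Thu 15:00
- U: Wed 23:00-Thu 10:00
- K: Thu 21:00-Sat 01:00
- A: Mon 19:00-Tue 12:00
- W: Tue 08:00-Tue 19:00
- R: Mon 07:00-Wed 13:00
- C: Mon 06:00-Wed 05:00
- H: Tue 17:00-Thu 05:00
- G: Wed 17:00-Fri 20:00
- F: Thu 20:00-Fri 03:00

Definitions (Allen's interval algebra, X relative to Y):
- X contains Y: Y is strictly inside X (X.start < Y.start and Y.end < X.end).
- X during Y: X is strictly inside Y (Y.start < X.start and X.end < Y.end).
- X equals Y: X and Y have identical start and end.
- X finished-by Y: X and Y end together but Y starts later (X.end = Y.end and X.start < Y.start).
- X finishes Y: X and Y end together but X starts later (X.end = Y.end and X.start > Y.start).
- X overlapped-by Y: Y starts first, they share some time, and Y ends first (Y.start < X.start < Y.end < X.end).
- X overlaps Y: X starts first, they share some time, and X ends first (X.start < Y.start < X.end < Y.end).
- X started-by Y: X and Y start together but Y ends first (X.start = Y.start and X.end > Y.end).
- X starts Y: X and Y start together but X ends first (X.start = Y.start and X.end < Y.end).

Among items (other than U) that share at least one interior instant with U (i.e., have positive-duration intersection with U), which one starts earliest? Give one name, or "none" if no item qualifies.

Target U = [Wed 23:00, Thu 10:00].
A [Mon 19:00, Tue 12:00] → before → excluded.
C [Mon 06:00, Wed 05:00] → before → excluded.
F [Thu 20:00, Fri 03:00] → after → excluded.
G [Wed 17:00, Fri 20:00] → contains → candidate.
H [Tue 17:00, Thu 05:00] → overlaps → candidate.
J [Tue 03:00, Tue 07:00] → before → excluded.
K [Thu 21:00, Sat 01:00] → after → excluded.
N [Tue 14:00, Wed 21:00] → before → excluded.
Q [Wed 12:00, Sat 09:00] → contains → candidate.
R [Mon 07:00, Wed 13:00] → before → excluded.
S [Wed 10:00, Thu 15:00] → contains → candidate.
V [Thu 19:00, Fri 20:00] → after → excluded.
W [Tue 08:00, Tue 19:00] → before → excluded.
Among candidates, earliest start is Tue 17:00 → H.

H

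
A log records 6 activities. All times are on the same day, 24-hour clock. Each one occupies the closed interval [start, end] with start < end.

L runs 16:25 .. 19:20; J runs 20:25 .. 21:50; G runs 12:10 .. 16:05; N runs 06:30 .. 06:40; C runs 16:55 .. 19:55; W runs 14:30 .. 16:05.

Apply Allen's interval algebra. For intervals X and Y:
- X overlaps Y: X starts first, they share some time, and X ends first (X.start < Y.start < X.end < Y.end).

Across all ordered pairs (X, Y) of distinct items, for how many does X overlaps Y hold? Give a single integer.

1

Checking all 30 ordered pairs for relation 'overlaps'; matching pairs in alphabetical order:
(L, C): L overlaps C ✓
Count: 1.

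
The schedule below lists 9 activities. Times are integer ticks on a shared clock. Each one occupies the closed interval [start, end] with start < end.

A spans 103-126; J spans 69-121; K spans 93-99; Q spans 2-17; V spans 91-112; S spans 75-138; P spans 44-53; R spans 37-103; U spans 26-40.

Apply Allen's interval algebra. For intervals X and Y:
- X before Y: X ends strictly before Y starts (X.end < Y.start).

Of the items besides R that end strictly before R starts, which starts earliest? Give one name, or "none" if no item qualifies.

Target R = [37, 103].
A [103, 126] → met-by → excluded.
J [69, 121] → overlapped-by → excluded.
K [93, 99] → during → excluded.
P [44, 53] → during → excluded.
Q [2, 17] → before → candidate.
S [75, 138] → overlapped-by → excluded.
U [26, 40] → overlaps → excluded.
V [91, 112] → overlapped-by → excluded.
Among candidates, earliest start is 2 → Q.

Q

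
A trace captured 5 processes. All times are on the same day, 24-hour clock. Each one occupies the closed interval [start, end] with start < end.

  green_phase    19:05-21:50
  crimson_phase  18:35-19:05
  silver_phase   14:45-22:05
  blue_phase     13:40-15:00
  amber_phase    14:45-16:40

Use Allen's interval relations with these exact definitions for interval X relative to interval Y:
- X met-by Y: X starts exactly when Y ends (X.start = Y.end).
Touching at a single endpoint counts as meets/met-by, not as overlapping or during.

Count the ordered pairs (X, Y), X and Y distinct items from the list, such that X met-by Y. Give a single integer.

1

Checking all 20 ordered pairs for relation 'met-by'; matching pairs in alphabetical order:
(green_phase, crimson_phase): green_phase met-by crimson_phase ✓
Count: 1.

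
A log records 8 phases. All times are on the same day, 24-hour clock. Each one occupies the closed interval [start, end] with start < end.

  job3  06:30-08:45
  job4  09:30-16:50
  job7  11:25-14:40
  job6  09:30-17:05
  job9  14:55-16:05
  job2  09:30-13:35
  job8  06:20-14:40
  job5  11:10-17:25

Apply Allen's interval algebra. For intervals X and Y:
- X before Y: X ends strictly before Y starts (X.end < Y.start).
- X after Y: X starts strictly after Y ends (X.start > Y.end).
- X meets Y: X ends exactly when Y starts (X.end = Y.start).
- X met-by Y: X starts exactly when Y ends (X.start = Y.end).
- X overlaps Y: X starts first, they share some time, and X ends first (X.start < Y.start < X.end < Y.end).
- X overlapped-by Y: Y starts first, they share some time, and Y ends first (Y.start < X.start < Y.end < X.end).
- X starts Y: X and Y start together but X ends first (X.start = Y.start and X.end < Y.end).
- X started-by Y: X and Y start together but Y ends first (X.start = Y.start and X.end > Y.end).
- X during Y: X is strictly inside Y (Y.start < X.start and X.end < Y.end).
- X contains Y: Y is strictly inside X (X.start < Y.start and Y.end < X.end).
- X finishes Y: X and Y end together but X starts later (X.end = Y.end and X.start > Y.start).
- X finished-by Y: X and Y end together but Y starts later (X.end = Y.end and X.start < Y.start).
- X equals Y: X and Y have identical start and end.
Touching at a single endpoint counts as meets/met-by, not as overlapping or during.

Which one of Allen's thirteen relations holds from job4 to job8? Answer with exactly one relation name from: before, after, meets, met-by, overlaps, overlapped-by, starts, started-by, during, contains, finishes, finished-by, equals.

overlapped-by

job4 = [09:30, 16:50]; job8 = [06:20, 14:40].
Compare endpoints: job4.start > job8.start, job4.start < job8.end, job4.end > job8.start, job4.end > job8.end.
That pattern is 'overlapped-by'.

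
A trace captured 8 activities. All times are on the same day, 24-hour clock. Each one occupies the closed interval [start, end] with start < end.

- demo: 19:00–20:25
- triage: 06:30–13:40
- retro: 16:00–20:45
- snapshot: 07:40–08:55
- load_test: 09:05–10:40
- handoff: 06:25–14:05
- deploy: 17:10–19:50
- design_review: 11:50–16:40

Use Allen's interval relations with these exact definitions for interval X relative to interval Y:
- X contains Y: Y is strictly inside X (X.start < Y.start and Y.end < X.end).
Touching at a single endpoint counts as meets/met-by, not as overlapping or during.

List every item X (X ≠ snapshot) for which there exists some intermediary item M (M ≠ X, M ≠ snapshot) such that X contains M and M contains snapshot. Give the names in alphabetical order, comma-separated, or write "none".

handoff

Target snapshot = [07:40, 08:55].
Intermediaries M with M contains snapshot: handoff, triage.
Via handoff — items with X contains handoff: none.
Via triage — items with X contains triage: handoff.
Union: handoff.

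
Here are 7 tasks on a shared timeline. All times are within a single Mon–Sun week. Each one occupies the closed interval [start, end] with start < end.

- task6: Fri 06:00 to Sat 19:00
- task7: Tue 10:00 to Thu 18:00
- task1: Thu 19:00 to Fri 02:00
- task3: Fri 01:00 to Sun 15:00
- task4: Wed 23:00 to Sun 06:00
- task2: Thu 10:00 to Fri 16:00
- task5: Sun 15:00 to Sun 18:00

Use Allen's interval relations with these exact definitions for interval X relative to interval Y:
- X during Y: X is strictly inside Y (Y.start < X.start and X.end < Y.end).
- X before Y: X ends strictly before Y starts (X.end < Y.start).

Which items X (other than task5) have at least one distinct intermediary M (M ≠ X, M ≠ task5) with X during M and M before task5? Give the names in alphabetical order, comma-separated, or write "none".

task1, task2, task6

Target task5 = [Sun 15:00, Sun 18:00].
Intermediaries M with M before task5: task1, task2, task4, task6, task7.
Via task1 — items with X during task1: none.
Via task2 — items with X during task2: task1.
Via task4 — items with X during task4: task1, task2, task6.
Via task6 — items with X during task6: none.
Via task7 — items with X during task7: none.
Union: task1, task2, task6.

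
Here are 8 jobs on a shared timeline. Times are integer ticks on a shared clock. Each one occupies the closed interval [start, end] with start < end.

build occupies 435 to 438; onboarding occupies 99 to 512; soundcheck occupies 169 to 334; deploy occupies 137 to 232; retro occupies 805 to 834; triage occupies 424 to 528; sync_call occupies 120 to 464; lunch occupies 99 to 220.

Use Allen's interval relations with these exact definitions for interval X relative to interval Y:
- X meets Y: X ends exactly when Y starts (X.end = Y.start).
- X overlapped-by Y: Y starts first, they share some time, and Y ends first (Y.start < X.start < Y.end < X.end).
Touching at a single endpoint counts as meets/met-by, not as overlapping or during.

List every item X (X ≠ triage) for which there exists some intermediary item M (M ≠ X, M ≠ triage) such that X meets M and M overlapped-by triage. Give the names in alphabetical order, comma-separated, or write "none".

none

Target triage = [424, 528].
Intermediaries M with M overlapped-by triage: none.
Union: none.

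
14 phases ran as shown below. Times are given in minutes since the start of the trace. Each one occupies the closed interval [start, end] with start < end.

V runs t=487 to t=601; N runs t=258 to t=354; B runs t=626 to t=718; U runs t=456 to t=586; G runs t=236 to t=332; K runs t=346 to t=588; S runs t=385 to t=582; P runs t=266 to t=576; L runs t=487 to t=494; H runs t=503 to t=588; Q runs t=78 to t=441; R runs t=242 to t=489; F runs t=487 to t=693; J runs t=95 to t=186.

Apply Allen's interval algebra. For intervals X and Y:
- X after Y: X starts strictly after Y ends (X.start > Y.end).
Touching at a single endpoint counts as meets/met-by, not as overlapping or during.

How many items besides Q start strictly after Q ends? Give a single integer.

Target Q = [t=78, t=441].
B [t=626, t=718] → after → counts.
F [t=487, t=693] → after → counts.
G [t=236, t=332] → during → no.
H [t=503, t=588] → after → counts.
J [t=95, t=186] → during → no.
K [t=346, t=588] → overlapped-by → no.
L [t=487, t=494] → after → counts.
N [t=258, t=354] → during → no.
P [t=266, t=576] → overlapped-by → no.
R [t=242, t=489] → overlapped-by → no.
S [t=385, t=582] → overlapped-by → no.
U [t=456, t=586] → after → counts.
V [t=487, t=601] → after → counts.
Total: 6.

6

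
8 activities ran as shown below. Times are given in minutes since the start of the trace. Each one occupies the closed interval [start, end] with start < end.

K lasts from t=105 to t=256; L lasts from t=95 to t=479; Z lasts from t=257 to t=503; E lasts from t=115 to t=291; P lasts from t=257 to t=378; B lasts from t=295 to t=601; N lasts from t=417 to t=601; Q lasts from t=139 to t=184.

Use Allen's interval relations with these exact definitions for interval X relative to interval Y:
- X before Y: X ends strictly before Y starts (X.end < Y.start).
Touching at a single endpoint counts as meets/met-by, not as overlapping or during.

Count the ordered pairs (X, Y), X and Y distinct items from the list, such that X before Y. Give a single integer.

11

Checking all 56 ordered pairs for relation 'before'; matching pairs in alphabetical order:
(E, B): E before B ✓
(E, N): E before N ✓
(K, B): K before B ✓
(K, N): K before N ✓
(K, P): K before P ✓
(K, Z): K before Z ✓
(P, N): P before N ✓
(Q, B): Q before B ✓
(Q, N): Q before N ✓
(Q, P): Q before P ✓
(Q, Z): Q before Z ✓
Count: 11.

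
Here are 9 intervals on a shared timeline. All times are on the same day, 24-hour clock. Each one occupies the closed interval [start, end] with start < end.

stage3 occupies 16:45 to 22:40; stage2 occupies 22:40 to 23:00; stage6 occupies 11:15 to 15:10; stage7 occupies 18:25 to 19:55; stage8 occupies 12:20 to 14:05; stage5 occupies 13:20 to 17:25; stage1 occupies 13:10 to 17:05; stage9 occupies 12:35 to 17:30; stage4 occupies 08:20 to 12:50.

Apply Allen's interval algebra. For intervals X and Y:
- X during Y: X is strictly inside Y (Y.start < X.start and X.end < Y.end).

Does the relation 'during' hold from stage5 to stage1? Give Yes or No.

No

stage5 = [13:20, 17:25], stage1 = [13:10, 17:05].
Actual relation of stage5 to stage1: overlapped-by.
Asked whether 'during' holds → No.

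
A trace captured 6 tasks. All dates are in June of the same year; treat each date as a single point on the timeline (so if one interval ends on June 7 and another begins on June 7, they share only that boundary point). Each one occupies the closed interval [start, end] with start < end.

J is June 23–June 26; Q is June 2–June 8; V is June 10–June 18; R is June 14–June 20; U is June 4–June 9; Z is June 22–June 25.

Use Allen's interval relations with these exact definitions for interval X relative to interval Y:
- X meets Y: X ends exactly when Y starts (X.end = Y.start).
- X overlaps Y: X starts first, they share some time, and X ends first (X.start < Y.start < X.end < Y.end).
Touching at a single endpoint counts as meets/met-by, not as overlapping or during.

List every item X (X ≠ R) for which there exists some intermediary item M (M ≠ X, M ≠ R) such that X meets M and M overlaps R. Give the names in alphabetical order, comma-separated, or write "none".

Target R = [June 14, June 20].
Intermediaries M with M overlaps R: V.
Via V — items with X meets V: none.
Union: none.

none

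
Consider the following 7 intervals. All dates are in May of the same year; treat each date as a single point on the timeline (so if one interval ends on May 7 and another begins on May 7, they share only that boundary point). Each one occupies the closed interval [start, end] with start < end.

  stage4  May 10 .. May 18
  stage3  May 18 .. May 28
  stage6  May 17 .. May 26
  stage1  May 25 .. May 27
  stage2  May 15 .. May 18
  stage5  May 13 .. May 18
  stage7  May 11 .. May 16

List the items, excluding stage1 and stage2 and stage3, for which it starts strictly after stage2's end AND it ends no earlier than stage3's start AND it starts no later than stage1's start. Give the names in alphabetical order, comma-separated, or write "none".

none

Conditions: its start is strictly after stage2's end (X.start > May 18) AND its end is no earlier than stage3's start (X.end >= May 18) AND its start is no later than stage1's start (X.start <= May 25).
stage4: start May 10 > May 18? ✗; end May 18 >= May 18? ✓; start May 10 <= May 25? ✓ → no.
stage5: start May 13 > May 18? ✗; end May 18 >= May 18? ✓; start May 13 <= May 25? ✓ → no.
stage6: start May 17 > May 18? ✗; end May 26 >= May 18? ✓; start May 17 <= May 25? ✓ → no.
stage7: start May 11 > May 18? ✗; end May 16 >= May 18? ✗; start May 11 <= May 25? ✓ → no.
Result: none.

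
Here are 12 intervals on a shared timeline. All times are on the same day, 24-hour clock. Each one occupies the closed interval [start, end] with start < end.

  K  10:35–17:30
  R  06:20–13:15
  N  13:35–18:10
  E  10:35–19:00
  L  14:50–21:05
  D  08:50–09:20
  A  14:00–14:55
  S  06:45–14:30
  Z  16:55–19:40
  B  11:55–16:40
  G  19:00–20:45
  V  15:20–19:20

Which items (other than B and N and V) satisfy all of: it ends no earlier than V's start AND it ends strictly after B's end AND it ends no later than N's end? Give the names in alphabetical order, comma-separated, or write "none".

Conditions: its end is no earlier than V's start (X.end >= 15:20) AND its end is strictly after B's end (X.end > 16:40) AND its end is no later than N's end (X.end <= 18:10).
A: end 14:55 >= 15:20? ✗; end 14:55 > 16:40? ✗; end 14:55 <= 18:10? ✓ → no.
D: end 09:20 >= 15:20? ✗; end 09:20 > 16:40? ✗; end 09:20 <= 18:10? ✓ → no.
E: end 19:00 >= 15:20? ✓; end 19:00 > 16:40? ✓; end 19:00 <= 18:10? ✗ → no.
G: end 20:45 >= 15:20? ✓; end 20:45 > 16:40? ✓; end 20:45 <= 18:10? ✗ → no.
K: end 17:30 >= 15:20? ✓; end 17:30 > 16:40? ✓; end 17:30 <= 18:10? ✓ → yes.
L: end 21:05 >= 15:20? ✓; end 21:05 > 16:40? ✓; end 21:05 <= 18:10? ✗ → no.
R: end 13:15 >= 15:20? ✗; end 13:15 > 16:40? ✗; end 13:15 <= 18:10? ✓ → no.
S: end 14:30 >= 15:20? ✗; end 14:30 > 16:40? ✗; end 14:30 <= 18:10? ✓ → no.
Z: end 19:40 >= 15:20? ✓; end 19:40 > 16:40? ✓; end 19:40 <= 18:10? ✗ → no.
Result: K.

K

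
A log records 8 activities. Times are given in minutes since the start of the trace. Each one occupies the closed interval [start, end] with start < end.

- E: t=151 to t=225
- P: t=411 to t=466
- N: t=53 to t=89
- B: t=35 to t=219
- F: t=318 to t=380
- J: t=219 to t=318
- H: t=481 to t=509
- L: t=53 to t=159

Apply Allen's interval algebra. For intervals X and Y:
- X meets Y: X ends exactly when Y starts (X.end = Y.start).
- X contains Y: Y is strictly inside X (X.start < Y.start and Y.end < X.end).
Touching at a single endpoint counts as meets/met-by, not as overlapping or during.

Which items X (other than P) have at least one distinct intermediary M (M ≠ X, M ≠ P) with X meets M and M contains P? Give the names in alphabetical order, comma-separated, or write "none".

none

Target P = [t=411, t=466].
Intermediaries M with M contains P: none.
Union: none.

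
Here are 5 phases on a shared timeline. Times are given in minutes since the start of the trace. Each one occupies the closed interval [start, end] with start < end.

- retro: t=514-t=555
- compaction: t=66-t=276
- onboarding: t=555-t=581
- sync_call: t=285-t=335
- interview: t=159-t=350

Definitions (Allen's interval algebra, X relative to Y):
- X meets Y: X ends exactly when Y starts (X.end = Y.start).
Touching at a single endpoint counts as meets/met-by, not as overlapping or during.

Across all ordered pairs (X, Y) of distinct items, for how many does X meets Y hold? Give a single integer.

1

Checking all 20 ordered pairs for relation 'meets'; matching pairs in alphabetical order:
(retro, onboarding): retro meets onboarding ✓
Count: 1.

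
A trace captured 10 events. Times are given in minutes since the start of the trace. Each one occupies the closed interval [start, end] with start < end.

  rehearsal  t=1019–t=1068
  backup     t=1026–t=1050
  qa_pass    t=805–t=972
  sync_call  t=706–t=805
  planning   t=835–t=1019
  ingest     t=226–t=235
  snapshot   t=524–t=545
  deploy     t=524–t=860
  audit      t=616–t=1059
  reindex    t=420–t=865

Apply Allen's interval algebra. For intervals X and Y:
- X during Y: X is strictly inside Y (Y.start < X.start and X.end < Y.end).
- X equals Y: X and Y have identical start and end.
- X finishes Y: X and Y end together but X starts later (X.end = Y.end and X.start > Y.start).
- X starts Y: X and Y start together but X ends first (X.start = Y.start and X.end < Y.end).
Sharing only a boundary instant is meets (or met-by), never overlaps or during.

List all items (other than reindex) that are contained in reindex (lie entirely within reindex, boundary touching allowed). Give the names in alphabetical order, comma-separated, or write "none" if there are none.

Target reindex = [t=420, t=865].
audit [t=616, t=1059] → overlapped-by → no.
backup [t=1026, t=1050] → after → no.
deploy [t=524, t=860] → during → yes.
ingest [t=226, t=235] → before → no.
planning [t=835, t=1019] → overlapped-by → no.
qa_pass [t=805, t=972] → overlapped-by → no.
rehearsal [t=1019, t=1068] → after → no.
snapshot [t=524, t=545] → during → yes.
sync_call [t=706, t=805] → during → yes.
Result: deploy, snapshot, sync_call.

deploy, snapshot, sync_call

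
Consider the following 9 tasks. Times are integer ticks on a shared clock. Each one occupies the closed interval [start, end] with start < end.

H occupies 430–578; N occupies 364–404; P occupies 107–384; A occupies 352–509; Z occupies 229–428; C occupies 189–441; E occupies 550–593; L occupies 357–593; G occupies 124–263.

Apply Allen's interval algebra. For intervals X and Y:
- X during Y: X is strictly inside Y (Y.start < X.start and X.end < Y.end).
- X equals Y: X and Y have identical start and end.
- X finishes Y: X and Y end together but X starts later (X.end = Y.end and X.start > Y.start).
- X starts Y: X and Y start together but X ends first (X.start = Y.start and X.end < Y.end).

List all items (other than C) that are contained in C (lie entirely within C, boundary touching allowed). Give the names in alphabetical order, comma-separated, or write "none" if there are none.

Target C = [189, 441].
A [352, 509] → overlapped-by → no.
E [550, 593] → after → no.
G [124, 263] → overlaps → no.
H [430, 578] → overlapped-by → no.
L [357, 593] → overlapped-by → no.
N [364, 404] → during → yes.
P [107, 384] → overlaps → no.
Z [229, 428] → during → yes.
Result: N, Z.

N, Z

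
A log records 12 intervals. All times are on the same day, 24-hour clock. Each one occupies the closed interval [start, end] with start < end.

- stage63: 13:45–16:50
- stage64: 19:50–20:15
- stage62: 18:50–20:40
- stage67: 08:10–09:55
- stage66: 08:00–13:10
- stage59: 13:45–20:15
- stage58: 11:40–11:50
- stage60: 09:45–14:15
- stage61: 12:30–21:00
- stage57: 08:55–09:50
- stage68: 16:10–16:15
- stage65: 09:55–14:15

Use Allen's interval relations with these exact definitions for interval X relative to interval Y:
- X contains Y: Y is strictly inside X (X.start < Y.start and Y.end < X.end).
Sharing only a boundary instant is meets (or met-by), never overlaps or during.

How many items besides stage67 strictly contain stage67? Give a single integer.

1

Target stage67 = [08:10, 09:55].
stage57 [08:55, 09:50] → during → no.
stage58 [11:40, 11:50] → after → no.
stage59 [13:45, 20:15] → after → no.
stage60 [09:45, 14:15] → overlapped-by → no.
stage61 [12:30, 21:00] → after → no.
stage62 [18:50, 20:40] → after → no.
stage63 [13:45, 16:50] → after → no.
stage64 [19:50, 20:15] → after → no.
stage65 [09:55, 14:15] → met-by → no.
stage66 [08:00, 13:10] → contains → counts.
stage68 [16:10, 16:15] → after → no.
Total: 1.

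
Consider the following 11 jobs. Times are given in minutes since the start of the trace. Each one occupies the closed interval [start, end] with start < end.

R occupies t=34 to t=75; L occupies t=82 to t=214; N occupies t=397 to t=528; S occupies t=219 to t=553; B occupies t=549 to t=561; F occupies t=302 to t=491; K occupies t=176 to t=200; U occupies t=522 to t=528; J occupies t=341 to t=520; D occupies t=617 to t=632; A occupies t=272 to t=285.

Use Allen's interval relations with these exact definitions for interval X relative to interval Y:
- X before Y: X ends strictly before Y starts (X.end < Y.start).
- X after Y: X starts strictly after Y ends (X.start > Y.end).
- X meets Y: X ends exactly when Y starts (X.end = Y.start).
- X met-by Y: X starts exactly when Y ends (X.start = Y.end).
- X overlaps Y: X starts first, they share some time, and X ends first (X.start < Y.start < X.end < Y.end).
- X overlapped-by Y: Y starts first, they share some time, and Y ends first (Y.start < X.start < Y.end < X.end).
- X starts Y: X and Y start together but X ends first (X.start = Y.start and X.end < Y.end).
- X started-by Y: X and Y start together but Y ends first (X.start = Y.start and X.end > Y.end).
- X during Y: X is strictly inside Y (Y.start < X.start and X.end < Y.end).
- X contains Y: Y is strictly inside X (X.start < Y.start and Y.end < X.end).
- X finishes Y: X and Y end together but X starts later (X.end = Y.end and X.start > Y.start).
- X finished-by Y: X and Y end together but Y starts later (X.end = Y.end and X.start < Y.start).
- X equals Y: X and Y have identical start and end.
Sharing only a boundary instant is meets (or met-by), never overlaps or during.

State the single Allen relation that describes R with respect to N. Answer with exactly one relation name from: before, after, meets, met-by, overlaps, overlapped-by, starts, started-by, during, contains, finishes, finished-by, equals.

R = [t=34, t=75]; N = [t=397, t=528].
Compare endpoints: R.start < N.start, R.start < N.end, R.end < N.start, R.end < N.end.
That pattern is 'before'.

before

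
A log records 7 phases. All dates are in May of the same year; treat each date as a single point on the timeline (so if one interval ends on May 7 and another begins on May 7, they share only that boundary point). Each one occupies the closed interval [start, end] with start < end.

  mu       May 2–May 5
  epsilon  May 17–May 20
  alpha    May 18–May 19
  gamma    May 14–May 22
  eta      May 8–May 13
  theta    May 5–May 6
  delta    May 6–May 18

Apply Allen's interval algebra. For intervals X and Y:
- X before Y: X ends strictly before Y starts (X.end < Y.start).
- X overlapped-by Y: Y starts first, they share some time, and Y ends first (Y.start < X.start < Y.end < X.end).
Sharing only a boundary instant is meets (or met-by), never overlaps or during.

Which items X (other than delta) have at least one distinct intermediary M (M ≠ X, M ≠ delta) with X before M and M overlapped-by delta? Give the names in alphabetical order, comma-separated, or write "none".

Target delta = [May 6, May 18].
Intermediaries M with M overlapped-by delta: epsilon, gamma.
Via epsilon — items with X before epsilon: eta, mu, theta.
Via gamma — items with X before gamma: eta, mu, theta.
Union: eta, mu, theta.

eta, mu, theta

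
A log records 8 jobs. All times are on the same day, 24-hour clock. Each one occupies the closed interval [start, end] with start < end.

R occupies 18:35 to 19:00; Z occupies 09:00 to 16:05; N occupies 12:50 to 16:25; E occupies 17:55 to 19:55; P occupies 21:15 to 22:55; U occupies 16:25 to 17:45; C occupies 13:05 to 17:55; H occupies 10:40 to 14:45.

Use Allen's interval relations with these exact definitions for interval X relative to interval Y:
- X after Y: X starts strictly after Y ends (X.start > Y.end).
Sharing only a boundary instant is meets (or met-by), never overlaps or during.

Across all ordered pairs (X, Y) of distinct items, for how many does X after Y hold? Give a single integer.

Checking all 56 ordered pairs for relation 'after'; matching pairs in alphabetical order:
(E, H): E after H ✓
(E, N): E after N ✓
(E, U): E after U ✓
(E, Z): E after Z ✓
(P, C): P after C ✓
(P, E): P after E ✓
(P, H): P after H ✓
(P, N): P after N ✓
(P, R): P after R ✓
(P, U): P after U ✓
(P, Z): P after Z ✓
(R, C): R after C ✓
(R, H): R after H ✓
(R, N): R after N ✓
(R, U): R after U ✓
(R, Z): R after Z ✓
(U, H): U after H ✓
(U, Z): U after Z ✓
Count: 18.

18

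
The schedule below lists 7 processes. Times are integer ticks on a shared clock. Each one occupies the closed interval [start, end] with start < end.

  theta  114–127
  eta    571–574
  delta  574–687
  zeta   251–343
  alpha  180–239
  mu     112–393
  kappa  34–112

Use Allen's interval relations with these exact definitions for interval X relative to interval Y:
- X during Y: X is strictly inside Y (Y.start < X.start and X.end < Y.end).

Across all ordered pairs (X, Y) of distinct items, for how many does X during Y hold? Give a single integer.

3

Checking all 42 ordered pairs for relation 'during'; matching pairs in alphabetical order:
(alpha, mu): alpha during mu ✓
(theta, mu): theta during mu ✓
(zeta, mu): zeta during mu ✓
Count: 3.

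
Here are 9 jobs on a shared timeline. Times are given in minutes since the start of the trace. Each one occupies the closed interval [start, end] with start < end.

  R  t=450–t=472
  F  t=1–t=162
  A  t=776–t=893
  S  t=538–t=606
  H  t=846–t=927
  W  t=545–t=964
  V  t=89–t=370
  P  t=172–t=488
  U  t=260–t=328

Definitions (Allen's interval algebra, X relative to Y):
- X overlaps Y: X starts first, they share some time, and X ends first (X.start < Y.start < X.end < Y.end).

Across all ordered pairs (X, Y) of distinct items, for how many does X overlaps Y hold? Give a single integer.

4

Checking all 72 ordered pairs for relation 'overlaps'; matching pairs in alphabetical order:
(A, H): A overlaps H ✓
(F, V): F overlaps V ✓
(S, W): S overlaps W ✓
(V, P): V overlaps P ✓
Count: 4.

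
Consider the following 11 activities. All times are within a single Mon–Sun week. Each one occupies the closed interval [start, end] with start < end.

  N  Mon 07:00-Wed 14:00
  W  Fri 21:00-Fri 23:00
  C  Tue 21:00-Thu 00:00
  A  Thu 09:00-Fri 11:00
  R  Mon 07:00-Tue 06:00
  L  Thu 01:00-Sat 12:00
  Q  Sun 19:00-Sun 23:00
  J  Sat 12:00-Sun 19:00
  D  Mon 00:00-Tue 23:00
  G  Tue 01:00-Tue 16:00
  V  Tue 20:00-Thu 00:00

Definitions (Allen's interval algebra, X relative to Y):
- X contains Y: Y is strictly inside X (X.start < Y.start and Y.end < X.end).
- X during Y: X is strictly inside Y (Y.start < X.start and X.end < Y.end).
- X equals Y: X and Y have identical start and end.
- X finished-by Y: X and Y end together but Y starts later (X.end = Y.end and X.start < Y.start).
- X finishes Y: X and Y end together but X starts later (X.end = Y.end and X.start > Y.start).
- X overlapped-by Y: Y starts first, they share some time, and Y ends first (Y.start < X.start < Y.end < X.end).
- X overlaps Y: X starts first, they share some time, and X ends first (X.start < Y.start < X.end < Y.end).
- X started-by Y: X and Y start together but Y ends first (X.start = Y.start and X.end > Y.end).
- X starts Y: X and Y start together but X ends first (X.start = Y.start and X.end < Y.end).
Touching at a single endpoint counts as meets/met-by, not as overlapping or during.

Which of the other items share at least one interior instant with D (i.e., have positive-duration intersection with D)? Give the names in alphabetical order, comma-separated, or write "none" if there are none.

C, G, N, R, V

Target D = [Mon 00:00, Tue 23:00].
A [Thu 09:00, Fri 11:00] → after → no.
C [Tue 21:00, Thu 00:00] → overlapped-by → yes.
G [Tue 01:00, Tue 16:00] → during → yes.
J [Sat 12:00, Sun 19:00] → after → no.
L [Thu 01:00, Sat 12:00] → after → no.
N [Mon 07:00, Wed 14:00] → overlapped-by → yes.
Q [Sun 19:00, Sun 23:00] → after → no.
R [Mon 07:00, Tue 06:00] → during → yes.
V [Tue 20:00, Thu 00:00] → overlapped-by → yes.
W [Fri 21:00, Fri 23:00] → after → no.
Result: C, G, N, R, V.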